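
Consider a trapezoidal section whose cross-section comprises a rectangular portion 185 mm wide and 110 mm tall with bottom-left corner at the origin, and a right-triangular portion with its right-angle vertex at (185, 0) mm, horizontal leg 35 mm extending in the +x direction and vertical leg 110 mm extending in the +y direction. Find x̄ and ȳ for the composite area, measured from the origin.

rectangular portion: A = 185 × 110 = 20350.00, centroid at (92.50, 55.00).
triangular portion: A = ½·35·110 = 1925.00, centroid at (196.67, 36.67).
ΣA = 22275.00 mm², ΣAx̄ = 2260958.33 mm³, ΣAȳ = 1189833.33 mm³.
x̄ = 2260958.33/22275.00 = 101.50 mm; ȳ = 1189833.33/22275.00 = 53.42 mm.

x̄ = 101.50 mm, ȳ = 53.42 mm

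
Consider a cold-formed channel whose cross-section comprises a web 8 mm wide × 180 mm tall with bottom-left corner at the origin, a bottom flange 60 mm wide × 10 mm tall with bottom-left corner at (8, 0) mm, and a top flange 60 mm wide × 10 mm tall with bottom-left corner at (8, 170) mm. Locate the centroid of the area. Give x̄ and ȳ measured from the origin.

x̄ = 19.45 mm, ȳ = 90.00 mm

Part | A | x̄ᵢ | ȳᵢ | A·x̄ᵢ | A·ȳᵢ
web | 1440.00 | 4.00 | 90.00 | 5760.00 | 129600.00
bottom flange | 600.00 | 38.00 | 5.00 | 22800.00 | 3000.00
top flange | 600.00 | 38.00 | 175.00 | 22800.00 | 105000.00
Σ | 2640.00 |  |  | 51360.00 | 237600.00
x̄ = 51360.00 / 2640.00 = 19.45 mm
ȳ = 237600.00 / 2640.00 = 90.00 mm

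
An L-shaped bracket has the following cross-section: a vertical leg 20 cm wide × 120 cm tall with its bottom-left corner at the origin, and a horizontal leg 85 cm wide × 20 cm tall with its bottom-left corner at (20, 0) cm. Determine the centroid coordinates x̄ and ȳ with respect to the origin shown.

Part | A | x̄ᵢ | ȳᵢ | A·x̄ᵢ | A·ȳᵢ
vertical leg | 2400.00 | 10.00 | 60.00 | 24000.00 | 144000.00
horizontal leg | 1700.00 | 62.50 | 10.00 | 106250.00 | 17000.00
Σ | 4100.00 |  |  | 130250.00 | 161000.00
x̄ = 130250.00 / 4100.00 = 31.77 cm
ȳ = 161000.00 / 4100.00 = 39.27 cm

x̄ = 31.77 cm, ȳ = 39.27 cm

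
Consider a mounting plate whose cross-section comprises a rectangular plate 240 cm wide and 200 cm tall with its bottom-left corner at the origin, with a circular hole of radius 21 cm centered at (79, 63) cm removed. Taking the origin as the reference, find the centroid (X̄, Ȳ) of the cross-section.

plate: A = 240 × 200 = 48000.00, centroid at (120.00, 100.00).
hole: A = −π·21² = -1385.44, centroid at (79.00, 63.00).
ΣA = 46614.56 cm²
ΣAX̄ = (48000.00)(120.00) + (-1385.44)(79.00) = 5650550.05 cm³
ΣAȲ = (48000.00)(100.00) + (-1385.44)(63.00) = 4712717.13 cm³
X̄ = 5650550.05 / 46614.56 = 121.22 cm
Ȳ = 4712717.13 / 46614.56 = 101.10 cm

X̄ = 121.22 cm, Ȳ = 101.10 cm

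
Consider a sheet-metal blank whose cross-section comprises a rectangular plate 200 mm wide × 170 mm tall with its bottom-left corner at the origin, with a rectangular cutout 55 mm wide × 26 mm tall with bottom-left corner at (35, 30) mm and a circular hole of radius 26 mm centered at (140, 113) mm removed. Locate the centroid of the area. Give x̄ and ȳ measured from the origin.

Part | A | x̄ᵢ | ȳᵢ | A·x̄ᵢ | A·ȳᵢ
plate | 34000.00 | 100.00 | 85.00 | 3400000.00 | 2890000.00
hole 1 | -1430.00 | 62.50 | 43.00 | -89375.00 | -61490.00
hole 2 | -2123.72 | 140.00 | 113.00 | -297320.33 | -239979.98
Σ | 30446.28 |  |  | 3013304.67 | 2588530.02
x̄ = 3013304.67 / 30446.28 = 98.97 mm
ȳ = 2588530.02 / 30446.28 = 85.02 mm

x̄ = 98.97 mm, ȳ = 85.02 mm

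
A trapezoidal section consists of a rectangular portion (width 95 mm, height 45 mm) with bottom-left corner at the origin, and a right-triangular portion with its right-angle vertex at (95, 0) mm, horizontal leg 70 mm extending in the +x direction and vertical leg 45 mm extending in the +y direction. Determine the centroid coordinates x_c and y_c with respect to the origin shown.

x_c = 66.57 mm, y_c = 20.48 mm

rectangular portion: A = 95 × 45 = 4275.00, centroid at (47.50, 22.50).
triangular portion: A = ½·70·45 = 1575.00, centroid at (118.33, 15.00).
ΣA = 5850.00 mm²
ΣAx_c = (4275.00)(47.50) + (1575.00)(118.33) = 389437.50 mm³
ΣAy_c = (4275.00)(22.50) + (1575.00)(15.00) = 119812.50 mm³
x_c = 389437.50 / 5850.00 = 66.57 mm
y_c = 119812.50 / 5850.00 = 20.48 mm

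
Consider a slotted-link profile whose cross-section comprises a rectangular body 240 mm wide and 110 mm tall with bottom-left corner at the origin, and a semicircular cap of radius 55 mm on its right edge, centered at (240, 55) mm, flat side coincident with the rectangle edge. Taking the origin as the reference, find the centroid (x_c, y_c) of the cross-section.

x_c = 141.86 mm, y_c = 55.00 mm

rectangular body: A = 240 × 110 = 26400.00, centroid at (120.00, 55.00).
semicircular end: A = ½π·55² = 4751.66, centroid at (263.34, 55.00).
ΣA = 31151.66 mm², ΣAx_c = 4419314.80 mm³, ΣAy_c = 1713341.24 mm³.
x_c = 4419314.80/31151.66 = 141.86 mm; y_c = 1713341.24/31151.66 = 55.00 mm.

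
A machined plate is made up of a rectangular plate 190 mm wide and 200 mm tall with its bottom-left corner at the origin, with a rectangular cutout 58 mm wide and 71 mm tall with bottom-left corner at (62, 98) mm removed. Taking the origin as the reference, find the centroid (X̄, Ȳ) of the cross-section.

Part | A | x̄ᵢ | ȳᵢ | A·x̄ᵢ | A·ȳᵢ
plate | 38000.00 | 95.00 | 100.00 | 3610000.00 | 3800000.00
hole | -4118.00 | 91.00 | 133.50 | -374738.00 | -549753.00
Σ | 33882.00 |  |  | 3235262.00 | 3250247.00
X̄ = 3235262.00 / 33882.00 = 95.49 mm
Ȳ = 3250247.00 / 33882.00 = 95.93 mm

X̄ = 95.49 mm, Ȳ = 95.93 mm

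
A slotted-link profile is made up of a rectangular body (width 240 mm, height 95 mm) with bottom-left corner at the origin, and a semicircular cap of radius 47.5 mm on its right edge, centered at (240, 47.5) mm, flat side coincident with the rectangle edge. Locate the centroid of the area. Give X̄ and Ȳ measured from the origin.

X̄ = 138.86 mm, Ȳ = 47.50 mm

rectangular body: A = 240 × 95 = 22800.00, centroid at (120.00, 47.50).
semicircular end: A = ½π·47.5² = 3544.11, centroid at (260.16, 47.50).
ΣA = 26344.11 mm², ΣAX̄ = 3658034.13 mm³, ΣAȲ = 1251345.19 mm³.
X̄ = 3658034.13/26344.11 = 138.86 mm; Ȳ = 1251345.19/26344.11 = 47.50 mm.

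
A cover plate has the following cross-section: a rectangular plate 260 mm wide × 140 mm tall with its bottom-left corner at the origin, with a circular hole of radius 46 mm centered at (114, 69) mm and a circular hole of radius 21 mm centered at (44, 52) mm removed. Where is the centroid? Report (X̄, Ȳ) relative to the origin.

X̄ = 137.95 mm, Ȳ = 71.11 mm

plate: A = 260 × 140 = 36400.00, centroid at (130.00, 70.00).
hole 1: A = −π·46² = -6647.61, centroid at (114.00, 69.00).
hole 2: A = −π·21² = -1385.44, centroid at (44.00, 52.00).
ΣA = 28366.95 mm², ΣAX̄ = 3913212.99 mm³, ΣAȲ = 2017271.90 mm³.
X̄ = 3913212.99/28366.95 = 137.95 mm; Ȳ = 2017271.90/28366.95 = 71.11 mm.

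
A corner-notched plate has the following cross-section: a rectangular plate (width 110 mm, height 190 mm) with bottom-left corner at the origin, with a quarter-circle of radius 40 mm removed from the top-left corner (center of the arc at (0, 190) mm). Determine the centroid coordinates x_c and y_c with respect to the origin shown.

plate: A = 110 × 190 = 20900.00, centroid at (55.00, 95.00).
removed quarter-circle: A = −¼π·40² = -1256.64, centroid at (16.98, 173.02).
ΣA = 19643.36 mm², ΣAx_c = 1128166.67 mm³, ΣAy_c = 1768072.29 mm³.
x_c = 1128166.67/19643.36 = 57.43 mm; y_c = 1768072.29/19643.36 = 90.01 mm.

x_c = 57.43 mm, y_c = 90.01 mm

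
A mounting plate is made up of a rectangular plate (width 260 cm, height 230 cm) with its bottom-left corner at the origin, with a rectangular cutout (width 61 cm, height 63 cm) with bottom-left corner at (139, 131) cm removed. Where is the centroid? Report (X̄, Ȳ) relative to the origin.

plate: A = 260 × 230 = 59800.00, centroid at (130.00, 115.00).
hole: A = −(61 × 63) = -3843.00, centroid at (169.50, 162.50).
ΣA = 55957.00 cm², ΣAX̄ = 7122611.50 cm³, ΣAȲ = 6252512.50 cm³.
X̄ = 7122611.50/55957.00 = 127.29 cm; Ȳ = 6252512.50/55957.00 = 111.74 cm.

X̄ = 127.29 cm, Ȳ = 111.74 cm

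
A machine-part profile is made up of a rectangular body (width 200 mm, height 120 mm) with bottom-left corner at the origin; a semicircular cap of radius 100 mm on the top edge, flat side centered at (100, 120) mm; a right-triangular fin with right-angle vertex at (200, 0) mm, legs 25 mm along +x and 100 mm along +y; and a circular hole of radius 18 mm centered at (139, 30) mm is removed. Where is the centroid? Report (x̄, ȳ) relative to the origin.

x̄ = 102.40 mm, ȳ = 100.22 mm

rectangular body: A = 200 × 120 = 24000.00, centroid at (100.00, 60.00).
semicircular top: A = ½π·100² = 15707.96, centroid at (100.00, 162.44).
triangular fin: A = ½·25·100 = 1250.00, centroid at (208.33, 33.33).
hole: A = −π·18² = -1017.88, centroid at (139.00, 30.00).
ΣA = 39940.09 mm²
ΣAx̄ = (24000.00)(100.00) + (15707.96)(100.00) + (1250.00)(208.33) + (-1017.88)(139.00) = 4089728.23 mm³
ΣAȳ = (24000.00)(60.00) + (15707.96)(162.44) + (1250.00)(33.33) + (-1017.88)(30.00) = 4002752.64 mm³
x̄ = 4089728.23 / 39940.09 = 102.40 mm
ȳ = 4002752.64 / 39940.09 = 100.22 mm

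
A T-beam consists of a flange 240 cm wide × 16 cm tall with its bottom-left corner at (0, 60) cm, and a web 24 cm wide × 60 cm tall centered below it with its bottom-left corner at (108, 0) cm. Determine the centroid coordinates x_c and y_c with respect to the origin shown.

x_c = 120.00 cm, y_c = 57.64 cm

web: A = 24 × 60 = 1440.00, centroid at (120.00, 30.00).
flange: A = 240 × 16 = 3840.00, centroid at (120.00, 68.00).
ΣA = 5280.00 cm², ΣAx_c = 633600.00 cm³, ΣAy_c = 304320.00 cm³.
x_c = 633600.00/5280.00 = 120.00 cm; y_c = 304320.00/5280.00 = 57.64 cm.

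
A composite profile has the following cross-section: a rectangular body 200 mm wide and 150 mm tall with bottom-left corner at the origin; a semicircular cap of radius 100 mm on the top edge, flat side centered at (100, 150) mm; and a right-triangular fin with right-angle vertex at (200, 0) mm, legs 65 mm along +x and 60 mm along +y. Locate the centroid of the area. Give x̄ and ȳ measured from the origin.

x̄ = 104.98 mm, ȳ = 111.46 mm

rectangular body: A = 200 × 150 = 30000.00, centroid at (100.00, 75.00).
semicircular top: A = ½π·100² = 15707.96, centroid at (100.00, 192.44).
triangular fin: A = ½·65·60 = 1950.00, centroid at (221.67, 20.00).
ΣA = 47657.96 mm², ΣAx̄ = 5003046.33 mm³, ΣAȳ = 5311861.16 mm³.
x̄ = 5003046.33/47657.96 = 104.98 mm; ȳ = 5311861.16/47657.96 = 111.46 mm.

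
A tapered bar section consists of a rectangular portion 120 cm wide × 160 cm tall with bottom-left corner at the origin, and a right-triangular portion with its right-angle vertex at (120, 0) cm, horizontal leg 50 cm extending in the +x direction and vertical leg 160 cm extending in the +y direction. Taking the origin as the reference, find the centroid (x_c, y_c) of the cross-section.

rectangular portion: A = 120 × 160 = 19200.00, centroid at (60.00, 80.00).
triangular portion: A = ½·50·160 = 4000.00, centroid at (136.67, 53.33).
ΣA = 23200.00 cm², ΣAx_c = 1698666.67 cm³, ΣAy_c = 1749333.33 cm³.
x_c = 1698666.67/23200.00 = 73.22 cm; y_c = 1749333.33/23200.00 = 75.40 cm.

x_c = 73.22 cm, y_c = 75.40 cm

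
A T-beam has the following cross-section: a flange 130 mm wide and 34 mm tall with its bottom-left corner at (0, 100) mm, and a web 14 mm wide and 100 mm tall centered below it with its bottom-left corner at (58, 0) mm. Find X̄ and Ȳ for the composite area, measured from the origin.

X̄ = 65.00 mm, Ȳ = 100.88 mm

web: A = 14 × 100 = 1400.00, centroid at (65.00, 50.00).
flange: A = 130 × 34 = 4420.00, centroid at (65.00, 117.00).
ΣA = 5820.00 mm², ΣAX̄ = 378300.00 mm³, ΣAȲ = 587140.00 mm³.
X̄ = 378300.00/5820.00 = 65.00 mm; Ȳ = 587140.00/5820.00 = 100.88 mm.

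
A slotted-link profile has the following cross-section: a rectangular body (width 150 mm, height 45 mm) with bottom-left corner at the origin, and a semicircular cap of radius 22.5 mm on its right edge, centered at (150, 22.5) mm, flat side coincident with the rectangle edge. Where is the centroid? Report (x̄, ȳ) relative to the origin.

Part | A | x̄ᵢ | ȳᵢ | A·x̄ᵢ | A·ȳᵢ
rectangular body | 6750.00 | 75.00 | 22.50 | 506250.00 | 151875.00
semicircular end | 795.22 | 159.55 | 22.50 | 126876.10 | 17892.35
Σ | 7545.22 |  |  | 633126.10 | 169767.35
x̄ = 633126.10 / 7545.22 = 83.91 mm
ȳ = 169767.35 / 7545.22 = 22.50 mm

x̄ = 83.91 mm, ȳ = 22.50 mm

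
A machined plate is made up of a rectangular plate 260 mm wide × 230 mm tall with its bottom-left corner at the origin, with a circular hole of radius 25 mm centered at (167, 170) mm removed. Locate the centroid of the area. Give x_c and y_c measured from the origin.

plate: A = 260 × 230 = 59800.00, centroid at (130.00, 115.00).
hole: A = −π·25² = -1963.50, centroid at (167.00, 170.00).
ΣA = 57836.50 mm², ΣAx_c = 7446096.27 mm³, ΣAy_c = 6543205.78 mm³.
x_c = 7446096.27/57836.50 = 128.74 mm; y_c = 6543205.78/57836.50 = 113.13 mm.

x_c = 128.74 mm, y_c = 113.13 mm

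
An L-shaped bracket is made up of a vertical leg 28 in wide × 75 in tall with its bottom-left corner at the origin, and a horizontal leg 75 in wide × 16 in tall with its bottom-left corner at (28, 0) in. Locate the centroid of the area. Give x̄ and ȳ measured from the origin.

x̄ = 32.73 in, ȳ = 26.77 in

vertical leg: A = 28 × 75 = 2100.00, centroid at (14.00, 37.50).
horizontal leg: A = 75 × 16 = 1200.00, centroid at (65.50, 8.00).
ΣA = 3300.00 in²
ΣAx̄ = (2100.00)(14.00) + (1200.00)(65.50) = 108000.00 in³
ΣAȳ = (2100.00)(37.50) + (1200.00)(8.00) = 88350.00 in³
x̄ = 108000.00 / 3300.00 = 32.73 in
ȳ = 88350.00 / 3300.00 = 26.77 in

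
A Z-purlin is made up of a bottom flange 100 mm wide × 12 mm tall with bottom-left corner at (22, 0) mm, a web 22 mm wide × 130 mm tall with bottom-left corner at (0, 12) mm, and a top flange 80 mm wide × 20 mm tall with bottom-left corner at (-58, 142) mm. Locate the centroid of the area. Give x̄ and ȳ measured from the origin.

x̄ = 15.73 mm, ȳ = 83.15 mm

Part | A | x̄ᵢ | ȳᵢ | A·x̄ᵢ | A·ȳᵢ
bottom flange | 1200.00 | 72.00 | 6.00 | 86400.00 | 7200.00
web | 2860.00 | 11.00 | 77.00 | 31460.00 | 220220.00
top flange | 1600.00 | -18.00 | 152.00 | -28800.00 | 243200.00
Σ | 5660.00 |  |  | 89060.00 | 470620.00
x̄ = 89060.00 / 5660.00 = 15.73 mm
ȳ = 470620.00 / 5660.00 = 83.15 mm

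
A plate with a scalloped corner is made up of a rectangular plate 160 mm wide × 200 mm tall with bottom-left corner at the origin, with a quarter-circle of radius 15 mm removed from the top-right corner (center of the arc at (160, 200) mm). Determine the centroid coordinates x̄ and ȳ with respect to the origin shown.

Part | A | x̄ᵢ | ȳᵢ | A·x̄ᵢ | A·ȳᵢ
plate | 32000.00 | 80.00 | 100.00 | 2560000.00 | 3200000.00
removed quarter-circle | -176.71 | 153.63 | 193.63 | -27149.33 | -34217.92
Σ | 31823.29 |  |  | 2532850.67 | 3165782.08
x̄ = 2532850.67 / 31823.29 = 79.59 mm
ȳ = 3165782.08 / 31823.29 = 99.48 mm

x̄ = 79.59 mm, ȳ = 99.48 mm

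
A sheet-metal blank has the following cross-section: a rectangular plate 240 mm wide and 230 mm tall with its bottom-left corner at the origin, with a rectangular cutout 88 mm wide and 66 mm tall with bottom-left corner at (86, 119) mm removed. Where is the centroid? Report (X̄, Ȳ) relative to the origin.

plate: A = 240 × 230 = 55200.00, centroid at (120.00, 115.00).
hole: A = −(88 × 66) = -5808.00, centroid at (130.00, 152.00).
ΣA = 49392.00 mm², ΣAX̄ = 5868960.00 mm³, ΣAȲ = 5465184.00 mm³.
X̄ = 5868960.00/49392.00 = 118.82 mm; Ȳ = 5465184.00/49392.00 = 110.65 mm.

X̄ = 118.82 mm, Ȳ = 110.65 mm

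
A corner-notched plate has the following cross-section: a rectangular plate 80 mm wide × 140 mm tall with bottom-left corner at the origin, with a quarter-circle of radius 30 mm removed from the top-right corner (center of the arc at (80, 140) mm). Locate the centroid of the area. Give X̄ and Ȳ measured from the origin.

plate: A = 80 × 140 = 11200.00, centroid at (40.00, 70.00).
removed quarter-circle: A = −¼π·30² = -706.86, centroid at (67.27, 127.27).
ΣA = 10493.14 mm²
ΣAX̄ = (11200.00)(40.00) + (-706.86)(67.27) = 400451.33 mm³
ΣAȲ = (11200.00)(70.00) + (-706.86)(127.27) = 694039.83 mm³
X̄ = 400451.33 / 10493.14 = 38.16 mm
Ȳ = 694039.83 / 10493.14 = 66.14 mm

X̄ = 38.16 mm, Ȳ = 66.14 mm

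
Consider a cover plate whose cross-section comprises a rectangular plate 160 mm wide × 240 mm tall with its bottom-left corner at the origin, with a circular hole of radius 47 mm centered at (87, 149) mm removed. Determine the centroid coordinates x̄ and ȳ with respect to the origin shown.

plate: A = 160 × 240 = 38400.00, centroid at (80.00, 120.00).
hole: A = −π·47² = -6939.78, centroid at (87.00, 149.00).
ΣA = 31460.22 mm²
ΣAx̄ = (38400.00)(80.00) + (-6939.78)(87.00) = 2468239.30 mm³
ΣAȳ = (38400.00)(120.00) + (-6939.78)(149.00) = 3573973.05 mm³
x̄ = 2468239.30 / 31460.22 = 78.46 mm
ȳ = 3573973.05 / 31460.22 = 113.60 mm

x̄ = 78.46 mm, ȳ = 113.60 mm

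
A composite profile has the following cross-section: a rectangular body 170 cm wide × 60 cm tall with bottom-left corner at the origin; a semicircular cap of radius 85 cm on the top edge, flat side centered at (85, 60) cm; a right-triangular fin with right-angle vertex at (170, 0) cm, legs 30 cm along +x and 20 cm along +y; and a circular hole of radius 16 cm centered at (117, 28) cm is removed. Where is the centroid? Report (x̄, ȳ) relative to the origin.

x̄ = 85.13 cm, ȳ = 65.38 cm

rectangular body: A = 170 × 60 = 10200.00, centroid at (85.00, 30.00).
semicircular top: A = ½π·85² = 11349.00, centroid at (85.00, 96.08).
triangular fin: A = ½·30·20 = 300.00, centroid at (180.00, 6.67).
hole: A = −π·16² = -804.25, centroid at (117.00, 28.00).
ΣA = 21044.76 cm²
ΣAx̄ = (10200.00)(85.00) + (11349.00)(85.00) + (300.00)(180.00) + (-804.25)(117.00) = 1791568.31 cm³
ΣAȳ = (10200.00)(30.00) + (11349.00)(96.08) + (300.00)(6.67) + (-804.25)(28.00) = 1375837.94 cm³
x̄ = 1791568.31 / 21044.76 = 85.13 cm
ȳ = 1375837.94 / 21044.76 = 65.38 cm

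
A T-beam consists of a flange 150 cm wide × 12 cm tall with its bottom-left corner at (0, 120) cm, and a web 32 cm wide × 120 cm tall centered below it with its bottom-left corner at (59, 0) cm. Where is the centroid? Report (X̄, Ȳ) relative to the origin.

X̄ = 75.00 cm, Ȳ = 81.06 cm

web: A = 32 × 120 = 3840.00, centroid at (75.00, 60.00).
flange: A = 150 × 12 = 1800.00, centroid at (75.00, 126.00).
ΣA = 5640.00 cm², ΣAX̄ = 423000.00 cm³, ΣAȲ = 457200.00 cm³.
X̄ = 423000.00/5640.00 = 75.00 cm; Ȳ = 457200.00/5640.00 = 81.06 cm.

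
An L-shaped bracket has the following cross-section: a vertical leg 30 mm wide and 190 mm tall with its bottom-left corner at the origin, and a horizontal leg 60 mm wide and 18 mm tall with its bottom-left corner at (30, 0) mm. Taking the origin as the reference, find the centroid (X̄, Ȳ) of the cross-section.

X̄ = 22.17 mm, Ȳ = 81.30 mm

vertical leg: A = 30 × 190 = 5700.00, centroid at (15.00, 95.00).
horizontal leg: A = 60 × 18 = 1080.00, centroid at (60.00, 9.00).
ΣA = 6780.00 mm², ΣAX̄ = 150300.00 mm³, ΣAȲ = 551220.00 mm³.
X̄ = 150300.00/6780.00 = 22.17 mm; Ȳ = 551220.00/6780.00 = 81.30 mm.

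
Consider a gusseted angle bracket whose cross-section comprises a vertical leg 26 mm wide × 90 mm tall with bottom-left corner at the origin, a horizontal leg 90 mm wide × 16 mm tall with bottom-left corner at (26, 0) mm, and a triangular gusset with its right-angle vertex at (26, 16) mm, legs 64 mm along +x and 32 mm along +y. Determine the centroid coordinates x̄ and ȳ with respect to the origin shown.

vertical leg: A = 26 × 90 = 2340.00, centroid at (13.00, 45.00).
horizontal leg: A = 90 × 16 = 1440.00, centroid at (71.00, 8.00).
gusset: A = ½·64·32 = 1024.00, centroid at (47.33, 26.67).
ΣA = 4804.00 mm², ΣAx̄ = 181129.33 mm³, ΣAȳ = 144126.67 mm³.
x̄ = 181129.33/4804.00 = 37.70 mm; ȳ = 144126.67/4804.00 = 30.00 mm.

x̄ = 37.70 mm, ȳ = 30.00 mm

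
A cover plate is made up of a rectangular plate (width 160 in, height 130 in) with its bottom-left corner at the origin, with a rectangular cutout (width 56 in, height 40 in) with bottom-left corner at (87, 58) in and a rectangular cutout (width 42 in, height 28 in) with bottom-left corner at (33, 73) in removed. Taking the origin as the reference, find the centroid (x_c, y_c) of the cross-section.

plate: A = 160 × 130 = 20800.00, centroid at (80.00, 65.00).
hole 1: A = −(56 × 40) = -2240.00, centroid at (115.00, 78.00).
hole 2: A = −(42 × 28) = -1176.00, centroid at (54.00, 87.00).
ΣA = 17384.00 in²
ΣAx_c = (20800.00)(80.00) + (-2240.00)(115.00) + (-1176.00)(54.00) = 1342896.00 in³
ΣAy_c = (20800.00)(65.00) + (-2240.00)(78.00) + (-1176.00)(87.00) = 1074968.00 in³
x_c = 1342896.00 / 17384.00 = 77.25 in
y_c = 1074968.00 / 17384.00 = 61.84 in

x_c = 77.25 in, y_c = 61.84 in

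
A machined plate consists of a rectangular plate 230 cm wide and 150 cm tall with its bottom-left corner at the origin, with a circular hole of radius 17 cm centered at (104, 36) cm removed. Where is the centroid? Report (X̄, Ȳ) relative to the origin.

Part | A | x̄ᵢ | ȳᵢ | A·x̄ᵢ | A·ȳᵢ
plate | 34500.00 | 115.00 | 75.00 | 3967500.00 | 2587500.00
hole | -907.92 | 104.00 | 36.00 | -94423.71 | -32685.13
Σ | 33592.08 |  |  | 3873076.29 | 2554814.87
X̄ = 3873076.29 / 33592.08 = 115.30 cm
Ȳ = 2554814.87 / 33592.08 = 76.05 cm

X̄ = 115.30 cm, Ȳ = 76.05 cm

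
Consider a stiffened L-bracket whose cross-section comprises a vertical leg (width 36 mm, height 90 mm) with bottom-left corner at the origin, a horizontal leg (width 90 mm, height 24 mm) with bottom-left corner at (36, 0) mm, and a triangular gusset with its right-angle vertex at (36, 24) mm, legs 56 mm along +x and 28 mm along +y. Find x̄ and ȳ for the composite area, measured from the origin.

x̄ = 44.65 mm, ȳ = 31.99 mm

vertical leg: A = 36 × 90 = 3240.00, centroid at (18.00, 45.00).
horizontal leg: A = 90 × 24 = 2160.00, centroid at (81.00, 12.00).
gusset: A = ½·56·28 = 784.00, centroid at (54.67, 33.33).
ΣA = 6184.00 mm²
ΣAx̄ = (3240.00)(18.00) + (2160.00)(81.00) + (784.00)(54.67) = 276138.67 mm³
ΣAȳ = (3240.00)(45.00) + (2160.00)(12.00) + (784.00)(33.33) = 197853.33 mm³
x̄ = 276138.67 / 6184.00 = 44.65 mm
ȳ = 197853.33 / 6184.00 = 31.99 mm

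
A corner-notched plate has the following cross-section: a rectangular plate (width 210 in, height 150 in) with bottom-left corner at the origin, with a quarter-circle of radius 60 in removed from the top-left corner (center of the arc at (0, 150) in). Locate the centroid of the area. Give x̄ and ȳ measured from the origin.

Part | A | x̄ᵢ | ȳᵢ | A·x̄ᵢ | A·ȳᵢ
plate | 31500.00 | 105.00 | 75.00 | 3307500.00 | 2362500.00
removed quarter-circle | -2827.43 | 25.46 | 124.54 | -72000.00 | -352115.01
Σ | 28672.57 |  |  | 3235500.00 | 2010384.99
x̄ = 3235500.00 / 28672.57 = 112.84 in
ȳ = 2010384.99 / 28672.57 = 70.12 in

x̄ = 112.84 in, ȳ = 70.12 in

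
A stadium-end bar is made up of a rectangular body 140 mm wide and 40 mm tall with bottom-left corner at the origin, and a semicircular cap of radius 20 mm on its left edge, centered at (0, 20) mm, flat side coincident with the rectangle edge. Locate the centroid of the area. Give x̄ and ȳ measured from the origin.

x̄ = 62.08 mm, ȳ = 20.00 mm

rectangular body: A = 140 × 40 = 5600.00, centroid at (70.00, 20.00).
semicircular end: A = ½π·20² = 628.32, centroid at (-8.49, 20.00).
ΣA = 6228.32 mm², ΣAx̄ = 386666.67 mm³, ΣAȳ = 124566.37 mm³.
x̄ = 386666.67/6228.32 = 62.08 mm; ȳ = 124566.37/6228.32 = 20.00 mm.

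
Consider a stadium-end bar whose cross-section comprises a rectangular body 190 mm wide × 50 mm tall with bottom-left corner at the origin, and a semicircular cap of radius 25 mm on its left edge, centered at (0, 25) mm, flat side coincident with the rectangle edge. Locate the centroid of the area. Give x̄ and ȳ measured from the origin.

Part | A | x̄ᵢ | ȳᵢ | A·x̄ᵢ | A·ȳᵢ
rectangular body | 9500.00 | 95.00 | 25.00 | 902500.00 | 237500.00
semicircular end | 981.75 | -10.61 | 25.00 | -10416.67 | 24543.69
Σ | 10481.75 |  |  | 892083.33 | 262043.69
x̄ = 892083.33 / 10481.75 = 85.11 mm
ȳ = 262043.69 / 10481.75 = 25.00 mm

x̄ = 85.11 mm, ȳ = 25.00 mm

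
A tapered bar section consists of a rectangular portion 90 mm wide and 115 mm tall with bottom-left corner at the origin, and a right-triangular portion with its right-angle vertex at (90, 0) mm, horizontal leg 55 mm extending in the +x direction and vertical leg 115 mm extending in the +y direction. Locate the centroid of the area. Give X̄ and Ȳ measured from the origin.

X̄ = 59.82 mm, Ȳ = 53.01 mm

rectangular portion: A = 90 × 115 = 10350.00, centroid at (45.00, 57.50).
triangular portion: A = ½·55·115 = 3162.50, centroid at (108.33, 38.33).
ΣA = 13512.50 mm², ΣAX̄ = 808354.17 mm³, ΣAȲ = 716354.17 mm³.
X̄ = 808354.17/13512.50 = 59.82 mm; Ȳ = 716354.17/13512.50 = 53.01 mm.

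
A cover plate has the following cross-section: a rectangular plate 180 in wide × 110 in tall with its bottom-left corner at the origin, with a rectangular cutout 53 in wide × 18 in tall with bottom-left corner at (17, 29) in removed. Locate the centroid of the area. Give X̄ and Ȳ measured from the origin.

X̄ = 92.35 in, Ȳ = 55.86 in

Part | A | x̄ᵢ | ȳᵢ | A·x̄ᵢ | A·ȳᵢ
plate | 19800.00 | 90.00 | 55.00 | 1782000.00 | 1089000.00
hole | -954.00 | 43.50 | 38.00 | -41499.00 | -36252.00
Σ | 18846.00 |  |  | 1740501.00 | 1052748.00
X̄ = 1740501.00 / 18846.00 = 92.35 in
Ȳ = 1052748.00 / 18846.00 = 55.86 in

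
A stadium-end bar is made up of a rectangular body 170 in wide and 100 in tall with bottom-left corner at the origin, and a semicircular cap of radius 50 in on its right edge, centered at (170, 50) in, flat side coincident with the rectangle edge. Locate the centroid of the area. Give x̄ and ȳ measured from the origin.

rectangular body: A = 170 × 100 = 17000.00, centroid at (85.00, 50.00).
semicircular end: A = ½π·50² = 3926.99, centroid at (191.22, 50.00).
ΣA = 20926.99 in²
ΣAx̄ = (17000.00)(85.00) + (3926.99)(191.22) = 2195921.77 in³
ΣAȳ = (17000.00)(50.00) + (3926.99)(50.00) = 1046349.54 in³
x̄ = 2195921.77 / 20926.99 = 104.93 in
ȳ = 1046349.54 / 20926.99 = 50.00 in

x̄ = 104.93 in, ȳ = 50.00 in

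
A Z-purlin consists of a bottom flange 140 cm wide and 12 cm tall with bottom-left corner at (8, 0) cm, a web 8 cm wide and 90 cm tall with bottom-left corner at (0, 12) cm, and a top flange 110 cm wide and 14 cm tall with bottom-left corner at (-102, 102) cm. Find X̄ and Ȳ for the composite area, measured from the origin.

bottom flange: A = 140 × 12 = 1680.00, centroid at (78.00, 6.00).
web: A = 8 × 90 = 720.00, centroid at (4.00, 57.00).
top flange: A = 110 × 14 = 1540.00, centroid at (-47.00, 109.00).
ΣA = 3940.00 cm², ΣAX̄ = 61540.00 cm³, ΣAȲ = 218980.00 cm³.
X̄ = 61540.00/3940.00 = 15.62 cm; Ȳ = 218980.00/3940.00 = 55.58 cm.

X̄ = 15.62 cm, Ȳ = 55.58 cm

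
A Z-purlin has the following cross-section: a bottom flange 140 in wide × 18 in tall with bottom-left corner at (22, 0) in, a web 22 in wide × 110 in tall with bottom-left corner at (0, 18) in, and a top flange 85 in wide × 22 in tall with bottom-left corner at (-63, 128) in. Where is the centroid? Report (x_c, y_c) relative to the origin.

x_c = 32.32 in, y_c = 67.44 in

Part | A | x̄ᵢ | ȳᵢ | A·x̄ᵢ | A·ȳᵢ
bottom flange | 2520.00 | 92.00 | 9.00 | 231840.00 | 22680.00
web | 2420.00 | 11.00 | 73.00 | 26620.00 | 176660.00
top flange | 1870.00 | -20.50 | 139.00 | -38335.00 | 259930.00
Σ | 6810.00 |  |  | 220125.00 | 459270.00
x_c = 220125.00 / 6810.00 = 32.32 in
y_c = 459270.00 / 6810.00 = 67.44 in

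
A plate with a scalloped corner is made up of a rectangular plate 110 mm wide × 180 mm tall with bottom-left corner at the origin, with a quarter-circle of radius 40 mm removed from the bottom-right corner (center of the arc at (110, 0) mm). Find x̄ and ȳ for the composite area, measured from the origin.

x̄ = 52.42 mm, ȳ = 94.95 mm

plate: A = 110 × 180 = 19800.00, centroid at (55.00, 90.00).
removed quarter-circle: A = −¼π·40² = -1256.64, centroid at (93.02, 16.98).
ΣA = 18543.36 mm²
ΣAx̄ = (19800.00)(55.00) + (-1256.64)(93.02) = 972103.26 mm³
ΣAȳ = (19800.00)(90.00) + (-1256.64)(16.98) = 1760666.67 mm³
x̄ = 972103.26 / 18543.36 = 52.42 mm
ȳ = 1760666.67 / 18543.36 = 94.95 mm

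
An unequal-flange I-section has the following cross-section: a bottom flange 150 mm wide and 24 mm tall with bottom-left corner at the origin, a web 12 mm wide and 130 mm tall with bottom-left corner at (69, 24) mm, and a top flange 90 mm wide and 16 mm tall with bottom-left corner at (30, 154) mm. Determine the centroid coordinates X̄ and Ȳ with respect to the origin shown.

X̄ = 75.00 mm, Ȳ = 62.93 mm

bottom flange: A = 150 × 24 = 3600.00, centroid at (75.00, 12.00).
web: A = 12 × 130 = 1560.00, centroid at (75.00, 89.00).
top flange: A = 90 × 16 = 1440.00, centroid at (75.00, 162.00).
ΣA = 6600.00 mm², ΣAX̄ = 495000.00 mm³, ΣAȲ = 415320.00 mm³.
X̄ = 495000.00/6600.00 = 75.00 mm; Ȳ = 415320.00/6600.00 = 62.93 mm.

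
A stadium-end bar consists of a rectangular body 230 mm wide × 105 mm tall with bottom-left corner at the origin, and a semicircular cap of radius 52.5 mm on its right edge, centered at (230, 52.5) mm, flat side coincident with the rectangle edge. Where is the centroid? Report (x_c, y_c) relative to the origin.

rectangular body: A = 230 × 105 = 24150.00, centroid at (115.00, 52.50).
semicircular end: A = ½π·52.5² = 4329.51, centroid at (252.28, 52.50).
ΣA = 28479.51 mm², ΣAx_c = 3869505.45 mm³, ΣAy_c = 1495174.14 mm³.
x_c = 3869505.45/28479.51 = 135.87 mm; y_c = 1495174.14/28479.51 = 52.50 mm.

x_c = 135.87 mm, y_c = 52.50 mm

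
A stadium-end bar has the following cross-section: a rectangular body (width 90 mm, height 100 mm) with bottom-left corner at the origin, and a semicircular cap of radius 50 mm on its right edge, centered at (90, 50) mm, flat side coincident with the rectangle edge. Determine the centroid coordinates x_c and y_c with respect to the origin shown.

rectangular body: A = 90 × 100 = 9000.00, centroid at (45.00, 50.00).
semicircular end: A = ½π·50² = 3926.99, centroid at (111.22, 50.00).
ΣA = 12926.99 mm²
ΣAx_c = (9000.00)(45.00) + (3926.99)(111.22) = 841762.51 mm³
ΣAy_c = (9000.00)(50.00) + (3926.99)(50.00) = 646349.54 mm³
x_c = 841762.51 / 12926.99 = 65.12 mm
y_c = 646349.54 / 12926.99 = 50.00 mm

x_c = 65.12 mm, y_c = 50.00 mm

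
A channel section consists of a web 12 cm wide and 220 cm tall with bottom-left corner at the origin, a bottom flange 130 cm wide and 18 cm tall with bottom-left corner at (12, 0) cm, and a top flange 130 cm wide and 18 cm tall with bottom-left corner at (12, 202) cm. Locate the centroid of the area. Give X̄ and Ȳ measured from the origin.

X̄ = 51.39 cm, Ȳ = 110.00 cm

web: A = 12 × 220 = 2640.00, centroid at (6.00, 110.00).
bottom flange: A = 130 × 18 = 2340.00, centroid at (77.00, 9.00).
top flange: A = 130 × 18 = 2340.00, centroid at (77.00, 211.00).
ΣA = 7320.00 cm²
ΣAX̄ = (2640.00)(6.00) + (2340.00)(77.00) + (2340.00)(77.00) = 376200.00 cm³
ΣAȲ = (2640.00)(110.00) + (2340.00)(9.00) + (2340.00)(211.00) = 805200.00 cm³
X̄ = 376200.00 / 7320.00 = 51.39 cm
Ȳ = 805200.00 / 7320.00 = 110.00 cm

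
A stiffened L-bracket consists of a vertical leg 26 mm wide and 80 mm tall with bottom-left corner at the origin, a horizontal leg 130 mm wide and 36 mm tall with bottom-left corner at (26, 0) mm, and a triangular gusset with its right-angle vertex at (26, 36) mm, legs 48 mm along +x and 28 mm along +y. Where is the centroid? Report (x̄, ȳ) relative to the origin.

x̄ = 64.74 mm, ȳ = 26.63 mm

vertical leg: A = 26 × 80 = 2080.00, centroid at (13.00, 40.00).
horizontal leg: A = 130 × 36 = 4680.00, centroid at (91.00, 18.00).
gusset: A = ½·48·28 = 672.00, centroid at (42.00, 45.33).
ΣA = 7432.00 mm²
ΣAx̄ = (2080.00)(13.00) + (4680.00)(91.00) + (672.00)(42.00) = 481144.00 mm³
ΣAȳ = (2080.00)(40.00) + (4680.00)(18.00) + (672.00)(45.33) = 197904.00 mm³
x̄ = 481144.00 / 7432.00 = 64.74 mm
ȳ = 197904.00 / 7432.00 = 26.63 mm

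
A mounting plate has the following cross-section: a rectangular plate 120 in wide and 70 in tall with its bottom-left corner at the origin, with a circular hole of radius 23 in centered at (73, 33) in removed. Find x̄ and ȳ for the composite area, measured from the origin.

x̄ = 56.79 in, ȳ = 35.49 in

Part | A | x̄ᵢ | ȳᵢ | A·x̄ᵢ | A·ȳᵢ
plate | 8400.00 | 60.00 | 35.00 | 504000.00 | 294000.00
hole | -1661.90 | 73.00 | 33.00 | -121318.88 | -54842.78
Σ | 6738.10 |  |  | 382681.12 | 239157.22
x̄ = 382681.12 / 6738.10 = 56.79 in
ȳ = 239157.22 / 6738.10 = 35.49 in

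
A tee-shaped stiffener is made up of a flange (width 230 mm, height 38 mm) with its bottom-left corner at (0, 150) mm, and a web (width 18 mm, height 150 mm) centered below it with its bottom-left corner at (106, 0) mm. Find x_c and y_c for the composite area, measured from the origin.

Part | A | x̄ᵢ | ȳᵢ | A·x̄ᵢ | A·ȳᵢ
web | 2700.00 | 115.00 | 75.00 | 310500.00 | 202500.00
flange | 8740.00 | 115.00 | 169.00 | 1005100.00 | 1477060.00
Σ | 11440.00 |  |  | 1315600.00 | 1679560.00
x_c = 1315600.00 / 11440.00 = 115.00 mm
y_c = 1679560.00 / 11440.00 = 146.81 mm

x_c = 115.00 mm, y_c = 146.81 mm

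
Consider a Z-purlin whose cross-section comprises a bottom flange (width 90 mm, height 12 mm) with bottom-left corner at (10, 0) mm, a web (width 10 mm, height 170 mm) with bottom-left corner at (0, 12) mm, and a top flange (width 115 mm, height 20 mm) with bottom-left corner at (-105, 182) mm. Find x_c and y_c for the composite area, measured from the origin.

x_c = -8.14 mm, y_c = 120.67 mm

bottom flange: A = 90 × 12 = 1080.00, centroid at (55.00, 6.00).
web: A = 10 × 170 = 1700.00, centroid at (5.00, 97.00).
top flange: A = 115 × 20 = 2300.00, centroid at (-47.50, 192.00).
ΣA = 5080.00 mm², ΣAx_c = -41350.00 mm³, ΣAy_c = 612980.00 mm³.
x_c = -41350.00/5080.00 = -8.14 mm; y_c = 612980.00/5080.00 = 120.67 mm.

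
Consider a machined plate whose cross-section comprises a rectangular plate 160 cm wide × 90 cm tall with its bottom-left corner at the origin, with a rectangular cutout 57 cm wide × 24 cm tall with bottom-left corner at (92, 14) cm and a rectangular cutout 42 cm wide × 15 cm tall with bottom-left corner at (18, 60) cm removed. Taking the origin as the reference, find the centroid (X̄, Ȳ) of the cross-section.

plate: A = 160 × 90 = 14400.00, centroid at (80.00, 45.00).
hole 1: A = −(57 × 24) = -1368.00, centroid at (120.50, 26.00).
hole 2: A = −(42 × 15) = -630.00, centroid at (39.00, 67.50).
ΣA = 12402.00 cm²
ΣAX̄ = (14400.00)(80.00) + (-1368.00)(120.50) + (-630.00)(39.00) = 962586.00 cm³
ΣAȲ = (14400.00)(45.00) + (-1368.00)(26.00) + (-630.00)(67.50) = 569907.00 cm³
X̄ = 962586.00 / 12402.00 = 77.62 cm
Ȳ = 569907.00 / 12402.00 = 45.95 cm

X̄ = 77.62 cm, Ȳ = 45.95 cm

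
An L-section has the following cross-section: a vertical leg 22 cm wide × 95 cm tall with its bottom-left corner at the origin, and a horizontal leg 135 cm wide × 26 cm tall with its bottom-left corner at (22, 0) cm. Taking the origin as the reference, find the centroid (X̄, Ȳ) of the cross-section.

X̄ = 60.20 cm, Ȳ = 25.88 cm

vertical leg: A = 22 × 95 = 2090.00, centroid at (11.00, 47.50).
horizontal leg: A = 135 × 26 = 3510.00, centroid at (89.50, 13.00).
ΣA = 5600.00 cm², ΣAX̄ = 337135.00 cm³, ΣAȲ = 144905.00 cm³.
X̄ = 337135.00/5600.00 = 60.20 cm; Ȳ = 144905.00/5600.00 = 25.88 cm.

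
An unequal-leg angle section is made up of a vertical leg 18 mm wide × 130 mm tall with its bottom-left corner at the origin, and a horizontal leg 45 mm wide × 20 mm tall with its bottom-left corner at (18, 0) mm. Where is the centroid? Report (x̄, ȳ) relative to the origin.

x̄ = 17.75 mm, ȳ = 49.72 mm

vertical leg: A = 18 × 130 = 2340.00, centroid at (9.00, 65.00).
horizontal leg: A = 45 × 20 = 900.00, centroid at (40.50, 10.00).
ΣA = 3240.00 mm²
ΣAx̄ = (2340.00)(9.00) + (900.00)(40.50) = 57510.00 mm³
ΣAȳ = (2340.00)(65.00) + (900.00)(10.00) = 161100.00 mm³
x̄ = 57510.00 / 3240.00 = 17.75 mm
ȳ = 161100.00 / 3240.00 = 49.72 mm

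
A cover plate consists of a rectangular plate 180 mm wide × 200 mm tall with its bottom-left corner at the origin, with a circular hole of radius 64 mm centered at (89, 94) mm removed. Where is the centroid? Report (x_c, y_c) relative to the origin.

x_c = 90.56 mm, y_c = 103.34 mm

Part | A | x̄ᵢ | ȳᵢ | A·x̄ᵢ | A·ȳᵢ
plate | 36000.00 | 90.00 | 100.00 | 3240000.00 | 3600000.00
hole | -12867.96 | 89.00 | 94.00 | -1145248.75 | -1209588.57
Σ | 23132.04 |  |  | 2094751.25 | 2390411.43
x_c = 2094751.25 / 23132.04 = 90.56 mm
y_c = 2390411.43 / 23132.04 = 103.34 mm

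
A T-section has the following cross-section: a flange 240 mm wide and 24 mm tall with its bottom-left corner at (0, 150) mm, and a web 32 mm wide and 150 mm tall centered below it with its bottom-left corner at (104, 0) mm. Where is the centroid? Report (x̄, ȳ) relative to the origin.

web: A = 32 × 150 = 4800.00, centroid at (120.00, 75.00).
flange: A = 240 × 24 = 5760.00, centroid at (120.00, 162.00).
ΣA = 10560.00 mm², ΣAx̄ = 1267200.00 mm³, ΣAȳ = 1293120.00 mm³.
x̄ = 1267200.00/10560.00 = 120.00 mm; ȳ = 1293120.00/10560.00 = 122.45 mm.

x̄ = 120.00 mm, ȳ = 122.45 mm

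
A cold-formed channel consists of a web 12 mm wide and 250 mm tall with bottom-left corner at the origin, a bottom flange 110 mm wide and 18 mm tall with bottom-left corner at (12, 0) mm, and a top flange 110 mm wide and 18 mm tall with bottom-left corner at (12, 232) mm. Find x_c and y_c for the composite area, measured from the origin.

web: A = 12 × 250 = 3000.00, centroid at (6.00, 125.00).
bottom flange: A = 110 × 18 = 1980.00, centroid at (67.00, 9.00).
top flange: A = 110 × 18 = 1980.00, centroid at (67.00, 241.00).
ΣA = 6960.00 mm², ΣAx_c = 283320.00 mm³, ΣAy_c = 870000.00 mm³.
x_c = 283320.00/6960.00 = 40.71 mm; y_c = 870000.00/6960.00 = 125.00 mm.

x_c = 40.71 mm, y_c = 125.00 mm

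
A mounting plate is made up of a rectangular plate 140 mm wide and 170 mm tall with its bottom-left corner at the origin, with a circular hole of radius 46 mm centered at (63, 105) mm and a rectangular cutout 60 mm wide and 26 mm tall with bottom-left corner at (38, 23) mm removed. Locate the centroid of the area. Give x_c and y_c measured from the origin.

x_c = 73.18 mm, y_c = 81.38 mm

plate: A = 140 × 170 = 23800.00, centroid at (70.00, 85.00).
hole 1: A = −π·46² = -6647.61, centroid at (63.00, 105.00).
hole 2: A = −(60 × 26) = -1560.00, centroid at (68.00, 36.00).
ΣA = 15592.39 mm²
ΣAx_c = (23800.00)(70.00) + (-6647.61)(63.00) + (-1560.00)(68.00) = 1141120.57 mm³
ΣAy_c = (23800.00)(85.00) + (-6647.61)(105.00) + (-1560.00)(36.00) = 1268840.94 mm³
x_c = 1141120.57 / 15592.39 = 73.18 mm
y_c = 1268840.94 / 15592.39 = 81.38 mm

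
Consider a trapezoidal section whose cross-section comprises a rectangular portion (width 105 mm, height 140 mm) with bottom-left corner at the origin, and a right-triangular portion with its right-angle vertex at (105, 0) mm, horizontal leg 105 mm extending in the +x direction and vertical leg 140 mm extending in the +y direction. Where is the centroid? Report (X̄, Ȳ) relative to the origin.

X̄ = 81.67 mm, Ȳ = 62.22 mm

Part | A | x̄ᵢ | ȳᵢ | A·x̄ᵢ | A·ȳᵢ
rectangular portion | 14700.00 | 52.50 | 70.00 | 771750.00 | 1029000.00
triangular portion | 7350.00 | 140.00 | 46.67 | 1029000.00 | 343000.00
Σ | 22050.00 |  |  | 1800750.00 | 1372000.00
X̄ = 1800750.00 / 22050.00 = 81.67 mm
Ȳ = 1372000.00 / 22050.00 = 62.22 mm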